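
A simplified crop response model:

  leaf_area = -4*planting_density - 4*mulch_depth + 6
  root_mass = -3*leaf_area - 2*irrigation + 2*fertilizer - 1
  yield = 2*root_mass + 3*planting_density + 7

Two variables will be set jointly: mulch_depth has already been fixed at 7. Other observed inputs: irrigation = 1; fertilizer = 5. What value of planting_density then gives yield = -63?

planting_density = -8

With mulch_depth held at 7:
Substituting into the leaf_area equation gives leaf_area = -4*planting_density - 22.
Substituting into the root_mass equation gives root_mass = 12*planting_density + 73.
yield becomes 27*planting_density + 153.
Solve 27*planting_density + 153 = -63: planting_density = (-63 - 153) / 27 = -8.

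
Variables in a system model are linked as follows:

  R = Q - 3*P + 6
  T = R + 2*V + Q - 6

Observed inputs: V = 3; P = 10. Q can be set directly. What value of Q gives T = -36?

Q = -6

Substituting into the R equation gives R = Q - 24.
Substituting into the T equation gives T = 2*Q - 24.
Solve 2*Q - 24 = -36: Q = (-36 + 24) / 2 = -6.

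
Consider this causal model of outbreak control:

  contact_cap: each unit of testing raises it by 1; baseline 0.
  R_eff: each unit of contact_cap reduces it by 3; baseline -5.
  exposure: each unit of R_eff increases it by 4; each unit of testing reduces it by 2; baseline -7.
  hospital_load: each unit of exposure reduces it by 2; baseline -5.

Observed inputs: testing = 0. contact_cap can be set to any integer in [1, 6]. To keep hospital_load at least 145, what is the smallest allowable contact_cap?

Intervening on contact_cap fixes its value directly, overriding its dependence on testing.
Substituting into the exposure equation gives exposure = -12*contact_cap - 27.
So hospital_load = 24*contact_cap + 49.
Require 24*contact_cap + 49 ≥ 145, so contact_cap ≥ 4.
The smallest integer in [1, 6] satisfying this is 4.

contact_cap = 4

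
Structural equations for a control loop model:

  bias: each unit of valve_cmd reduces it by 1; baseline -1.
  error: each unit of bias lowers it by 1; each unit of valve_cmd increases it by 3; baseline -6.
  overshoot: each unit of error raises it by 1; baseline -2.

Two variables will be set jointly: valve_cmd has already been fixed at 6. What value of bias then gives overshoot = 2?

bias = 8

With valve_cmd held at 6:
Intervening on bias fixes its value directly, overriding its dependence on valve_cmd.
Substituting into the error equation gives error = -bias + 12.
This gives overshoot = -bias + 10.
Solve -bias + 10 = 2: bias = (2 - 10) / -1 = 8.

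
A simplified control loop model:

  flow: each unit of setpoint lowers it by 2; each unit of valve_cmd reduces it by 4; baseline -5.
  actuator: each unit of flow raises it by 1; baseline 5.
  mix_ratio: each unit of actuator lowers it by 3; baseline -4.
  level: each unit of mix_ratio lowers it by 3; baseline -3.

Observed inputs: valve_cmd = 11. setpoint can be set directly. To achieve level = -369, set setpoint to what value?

setpoint = -1

Substituting into the flow equation gives flow = -2*setpoint - 49.
Substituting into the actuator equation gives actuator = -2*setpoint - 44.
Substituting into the mix_ratio equation gives mix_ratio = 6*setpoint + 128.
This gives level = -18*setpoint - 387.
Solve -18*setpoint - 387 = -369: setpoint = (-369 + 387) / -18 = -1.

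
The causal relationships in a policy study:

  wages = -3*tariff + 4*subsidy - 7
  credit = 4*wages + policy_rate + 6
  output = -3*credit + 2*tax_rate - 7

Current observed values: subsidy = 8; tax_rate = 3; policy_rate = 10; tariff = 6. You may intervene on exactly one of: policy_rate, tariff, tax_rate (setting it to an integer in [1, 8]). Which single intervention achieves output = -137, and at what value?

Intervening on policy_rate: output = -3*policy_rate - 103. Reaching -137 requires policy_rate = 34/3, not an integer.
Intervening on tariff: output = 36*tariff - 349. Reaching -137 requires tariff = 53/9, not an integer.
Intervening on tax_rate: with other inputs at their observed values, output = 2*tax_rate - 139. Solving for -137 gives tax_rate = 1, within [1, 8].

set tax_rate = 1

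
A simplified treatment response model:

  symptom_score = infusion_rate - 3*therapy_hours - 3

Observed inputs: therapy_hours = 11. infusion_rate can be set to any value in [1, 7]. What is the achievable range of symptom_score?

Substituting into the symptom_score equation gives symptom_score = infusion_rate - 36.
Linear in infusion_rate, so extremes are at the endpoints: infusion_rate = 1 gives symptom_score = -35; infusion_rate = 7 gives symptom_score = -29.

-35 to -29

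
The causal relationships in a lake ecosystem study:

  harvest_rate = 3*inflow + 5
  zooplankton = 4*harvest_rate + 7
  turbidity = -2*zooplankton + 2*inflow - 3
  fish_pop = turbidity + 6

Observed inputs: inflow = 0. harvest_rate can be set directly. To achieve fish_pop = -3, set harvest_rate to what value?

harvest_rate = -1

Intervening on harvest_rate fixes its value directly, overriding its dependence on inflow.
Substituting into the turbidity equation gives turbidity = -8*harvest_rate - 17.
Substituting into the fish_pop equation gives fish_pop = -8*harvest_rate - 11.
Solve -8*harvest_rate - 11 = -3: harvest_rate = (-3 + 11) / -8 = -1.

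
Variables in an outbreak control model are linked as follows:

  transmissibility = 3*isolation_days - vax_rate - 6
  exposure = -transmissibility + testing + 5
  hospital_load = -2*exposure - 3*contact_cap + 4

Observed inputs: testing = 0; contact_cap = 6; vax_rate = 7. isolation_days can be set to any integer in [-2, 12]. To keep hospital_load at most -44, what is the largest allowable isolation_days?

isolation_days = 1

Substituting into the transmissibility equation gives transmissibility = 3*isolation_days - 13.
So exposure = -3*isolation_days + 18.
Substituting into the hospital_load equation gives hospital_load = 6*isolation_days - 50.
Require 6*isolation_days - 50 ≤ -44, so isolation_days ≤ 1.
The largest integer in [-2, 12] satisfying this is 1.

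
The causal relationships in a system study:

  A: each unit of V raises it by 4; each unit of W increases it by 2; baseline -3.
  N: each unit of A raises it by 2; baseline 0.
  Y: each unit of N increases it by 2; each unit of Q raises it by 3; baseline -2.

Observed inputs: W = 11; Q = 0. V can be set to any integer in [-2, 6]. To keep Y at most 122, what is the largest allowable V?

Substituting into the A equation gives A = 4*V + 19.
So N = 8*V + 38.
Substituting into the Y equation gives Y = 16*V + 74.
Require 16*V + 74 ≤ 122, so V ≤ 3.
The largest integer in [-2, 6] satisfying this is 3.

V = 3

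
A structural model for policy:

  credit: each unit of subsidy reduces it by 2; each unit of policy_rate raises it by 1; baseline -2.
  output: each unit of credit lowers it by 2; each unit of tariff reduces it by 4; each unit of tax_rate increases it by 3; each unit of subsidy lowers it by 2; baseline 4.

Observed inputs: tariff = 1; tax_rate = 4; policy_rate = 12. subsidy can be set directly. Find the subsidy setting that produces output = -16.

subsidy = -4

Substituting into the credit equation gives credit = -2*subsidy + 10.
Substituting into the output equation gives output = 2*subsidy - 8.
Solve 2*subsidy - 8 = -16: subsidy = (-16 + 8) / 2 = -4.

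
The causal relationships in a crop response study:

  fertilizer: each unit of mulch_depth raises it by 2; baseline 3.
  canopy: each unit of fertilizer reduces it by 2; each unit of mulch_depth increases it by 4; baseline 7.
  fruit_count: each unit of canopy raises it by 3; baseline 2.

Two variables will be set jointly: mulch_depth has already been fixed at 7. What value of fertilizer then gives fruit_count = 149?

fertilizer = -7

With mulch_depth held at 7:
Intervening on fertilizer fixes its value directly, overriding its dependence on mulch_depth.
Substituting into the canopy equation gives canopy = -2*fertilizer + 35.
So fruit_count = -6*fertilizer + 107.
Solve -6*fertilizer + 107 = 149: fertilizer = (149 - 107) / -6 = -7.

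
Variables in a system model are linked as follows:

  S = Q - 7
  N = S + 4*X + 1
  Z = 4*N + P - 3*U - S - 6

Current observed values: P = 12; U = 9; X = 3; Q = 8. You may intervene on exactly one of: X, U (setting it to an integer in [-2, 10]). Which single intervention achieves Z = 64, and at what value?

Intervening on X: Z = 16*X - 14. Reaching 64 requires X = 39/8, not an integer.
Intervening on U: with other inputs at their observed values, Z = -3*U + 61. Solving for 64 gives U = -1, within [-2, 10].

set U = -1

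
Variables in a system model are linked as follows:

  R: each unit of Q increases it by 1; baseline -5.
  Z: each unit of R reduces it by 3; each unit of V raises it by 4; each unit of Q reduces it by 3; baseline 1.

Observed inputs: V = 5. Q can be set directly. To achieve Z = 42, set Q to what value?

Q = -1

Substituting into the Z equation gives Z = -6*Q + 36.
Solve -6*Q + 36 = 42: Q = (42 - 36) / -6 = -1.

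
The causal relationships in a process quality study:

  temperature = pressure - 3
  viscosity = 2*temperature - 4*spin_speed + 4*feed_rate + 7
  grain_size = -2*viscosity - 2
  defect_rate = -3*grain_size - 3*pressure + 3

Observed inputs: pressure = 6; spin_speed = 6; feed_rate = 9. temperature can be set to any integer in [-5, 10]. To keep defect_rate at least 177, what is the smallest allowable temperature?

Intervening on temperature fixes its value directly, overriding its dependence on pressure.
Substituting into the viscosity equation gives viscosity = 2*temperature + 19.
So grain_size = -4*temperature - 40.
Substituting into the defect_rate equation gives defect_rate = 12*temperature + 105.
Require 12*temperature + 105 ≥ 177, so temperature ≥ 6.
The smallest integer in [-5, 10] satisfying this is 6.

temperature = 6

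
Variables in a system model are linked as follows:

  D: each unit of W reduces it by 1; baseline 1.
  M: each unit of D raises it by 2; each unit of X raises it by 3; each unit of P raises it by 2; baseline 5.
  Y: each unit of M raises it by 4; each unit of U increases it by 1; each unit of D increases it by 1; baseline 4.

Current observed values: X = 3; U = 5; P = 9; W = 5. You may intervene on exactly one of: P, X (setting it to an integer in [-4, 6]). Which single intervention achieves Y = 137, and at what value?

Intervening on P: Y = 8*P + 29. Reaching 137 requires P = 27/2, not an integer.
Intervening on X: with other inputs at their observed values, Y = 12*X + 65. Solving for 137 gives X = 6, within [-4, 6].

set X = 6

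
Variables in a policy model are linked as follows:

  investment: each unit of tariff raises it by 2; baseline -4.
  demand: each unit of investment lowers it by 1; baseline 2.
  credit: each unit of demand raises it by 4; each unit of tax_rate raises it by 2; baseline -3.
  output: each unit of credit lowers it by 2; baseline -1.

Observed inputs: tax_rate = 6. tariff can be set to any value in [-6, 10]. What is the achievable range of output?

Substituting into the demand equation gives demand = -2*tariff + 6.
credit becomes -8*tariff + 33.
This gives output = 16*tariff - 67.
Linear in tariff, so extremes are at the endpoints: tariff = -6 gives output = -163; tariff = 10 gives output = 93.

-163 to 93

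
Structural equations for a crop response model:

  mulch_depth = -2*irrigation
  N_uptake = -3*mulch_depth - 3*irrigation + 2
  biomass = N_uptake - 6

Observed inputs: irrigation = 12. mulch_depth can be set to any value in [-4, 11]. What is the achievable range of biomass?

-73 to -28

Intervening on mulch_depth fixes its value directly, overriding its dependence on irrigation.
Substituting into the N_uptake equation gives N_uptake = -3*mulch_depth - 34.
Substituting into the biomass equation gives biomass = -3*mulch_depth - 40.
Linear in mulch_depth, so extremes are at the endpoints: mulch_depth = -4 gives biomass = -28; mulch_depth = 11 gives biomass = -73.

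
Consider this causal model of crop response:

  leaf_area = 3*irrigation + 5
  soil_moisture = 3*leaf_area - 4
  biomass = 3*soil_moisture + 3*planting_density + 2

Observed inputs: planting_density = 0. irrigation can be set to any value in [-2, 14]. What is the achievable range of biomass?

-19 to 413

Substituting into the soil_moisture equation gives soil_moisture = 9*irrigation + 11.
biomass becomes 27*irrigation + 35.
Linear in irrigation, so extremes are at the endpoints: irrigation = -2 gives biomass = -19; irrigation = 14 gives biomass = 413.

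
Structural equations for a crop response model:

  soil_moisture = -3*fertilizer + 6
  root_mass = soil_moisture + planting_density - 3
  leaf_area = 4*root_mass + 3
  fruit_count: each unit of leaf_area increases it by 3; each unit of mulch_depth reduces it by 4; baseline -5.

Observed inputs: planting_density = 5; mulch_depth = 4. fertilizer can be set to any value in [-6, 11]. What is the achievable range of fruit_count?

Substituting into the root_mass equation gives root_mass = -3*fertilizer + 8.
Substituting into the leaf_area equation gives leaf_area = -12*fertilizer + 35.
Substituting into the fruit_count equation gives fruit_count = -36*fertilizer + 84.
Linear in fertilizer, so extremes are at the endpoints: fertilizer = -6 gives fruit_count = 300; fertilizer = 11 gives fruit_count = -312.

-312 to 300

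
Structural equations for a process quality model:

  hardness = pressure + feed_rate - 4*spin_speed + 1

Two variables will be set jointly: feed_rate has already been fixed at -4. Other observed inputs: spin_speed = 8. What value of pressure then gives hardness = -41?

With feed_rate held at -4:
Substituting into the hardness equation gives hardness = pressure - 35.
Solve pressure - 35 = -41: pressure = (-41 + 35) / 1 = -6.

pressure = -6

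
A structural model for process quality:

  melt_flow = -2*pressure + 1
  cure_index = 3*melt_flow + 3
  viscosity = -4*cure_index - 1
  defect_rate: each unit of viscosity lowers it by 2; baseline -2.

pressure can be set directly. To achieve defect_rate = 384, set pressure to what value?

Substituting into the cure_index equation gives cure_index = -6*pressure + 6.
viscosity becomes 24*pressure - 25.
Substituting into the defect_rate equation gives defect_rate = -48*pressure + 48.
Solve -48*pressure + 48 = 384: pressure = (384 - 48) / -48 = -7.

pressure = -7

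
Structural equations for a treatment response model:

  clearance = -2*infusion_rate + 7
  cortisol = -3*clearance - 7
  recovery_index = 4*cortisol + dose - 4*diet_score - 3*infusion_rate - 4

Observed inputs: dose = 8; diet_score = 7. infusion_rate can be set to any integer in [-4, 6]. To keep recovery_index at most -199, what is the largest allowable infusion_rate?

Substituting into the cortisol equation gives cortisol = 6*infusion_rate - 28.
This gives recovery_index = 21*infusion_rate - 136.
Require 21*infusion_rate - 136 ≤ -199, so infusion_rate ≤ -3.
The largest integer in [-4, 6] satisfying this is -3.

infusion_rate = -3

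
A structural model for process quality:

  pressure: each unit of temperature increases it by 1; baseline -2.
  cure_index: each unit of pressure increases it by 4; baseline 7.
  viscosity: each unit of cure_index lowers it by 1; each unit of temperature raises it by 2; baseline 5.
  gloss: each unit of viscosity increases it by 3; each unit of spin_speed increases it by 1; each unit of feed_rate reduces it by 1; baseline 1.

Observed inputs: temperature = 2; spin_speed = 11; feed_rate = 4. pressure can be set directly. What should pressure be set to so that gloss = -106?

pressure = 10

Intervening on pressure fixes its value directly, overriding its dependence on temperature.
Substituting into the viscosity equation gives viscosity = -4*pressure + 2.
This gives gloss = -12*pressure + 14.
Solve -12*pressure + 14 = -106: pressure = (-106 - 14) / -12 = 10.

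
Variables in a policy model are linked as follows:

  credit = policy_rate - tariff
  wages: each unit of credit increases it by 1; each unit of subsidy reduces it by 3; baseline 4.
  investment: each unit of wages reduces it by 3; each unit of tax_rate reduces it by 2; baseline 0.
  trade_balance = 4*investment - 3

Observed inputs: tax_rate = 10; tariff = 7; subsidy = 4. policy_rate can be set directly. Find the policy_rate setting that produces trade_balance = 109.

policy_rate = -1

Substituting into the credit equation gives credit = policy_rate - 7.
So wages = policy_rate - 15.
Substituting into the investment equation gives investment = -3*policy_rate + 25.
So trade_balance = -12*policy_rate + 97.
Solve -12*policy_rate + 97 = 109: policy_rate = (109 - 97) / -12 = -1.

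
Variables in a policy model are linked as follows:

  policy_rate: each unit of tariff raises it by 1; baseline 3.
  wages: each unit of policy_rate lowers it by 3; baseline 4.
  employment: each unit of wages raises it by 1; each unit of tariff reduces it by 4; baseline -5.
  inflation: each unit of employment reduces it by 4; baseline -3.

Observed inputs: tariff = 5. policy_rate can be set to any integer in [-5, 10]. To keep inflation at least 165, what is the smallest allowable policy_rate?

policy_rate = 7

Intervening on policy_rate fixes its value directly, overriding its dependence on tariff.
Substituting into the employment equation gives employment = -3*policy_rate - 21.
This gives inflation = 12*policy_rate + 81.
Require 12*policy_rate + 81 ≥ 165, so policy_rate ≥ 7.
The smallest integer in [-5, 10] satisfying this is 7.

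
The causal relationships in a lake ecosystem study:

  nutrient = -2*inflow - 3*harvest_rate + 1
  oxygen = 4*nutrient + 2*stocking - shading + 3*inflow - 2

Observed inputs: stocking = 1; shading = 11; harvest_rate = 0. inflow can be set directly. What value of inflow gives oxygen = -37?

inflow = 6

Substituting into the nutrient equation gives nutrient = -2*inflow + 1.
Substituting into the oxygen equation gives oxygen = -5*inflow - 7.
Solve -5*inflow - 7 = -37: inflow = (-37 + 7) / -5 = 6.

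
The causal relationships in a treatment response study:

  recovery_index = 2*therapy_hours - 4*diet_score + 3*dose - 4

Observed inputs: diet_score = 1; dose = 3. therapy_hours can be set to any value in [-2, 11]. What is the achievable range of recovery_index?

-3 to 23

Substituting into the recovery_index equation gives recovery_index = 2*therapy_hours + 1.
Linear in therapy_hours, so extremes are at the endpoints: therapy_hours = -2 gives recovery_index = -3; therapy_hours = 11 gives recovery_index = 23.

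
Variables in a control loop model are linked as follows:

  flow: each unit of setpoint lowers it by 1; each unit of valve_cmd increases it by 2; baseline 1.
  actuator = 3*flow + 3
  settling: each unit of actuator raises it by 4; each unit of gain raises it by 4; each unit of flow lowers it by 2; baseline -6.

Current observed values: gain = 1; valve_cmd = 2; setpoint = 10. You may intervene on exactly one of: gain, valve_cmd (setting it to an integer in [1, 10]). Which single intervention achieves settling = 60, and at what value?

Intervening on gain: settling = 4*gain - 44. Reaching 60 requires gain = 26, outside [1, 10].
Intervening on valve_cmd: with other inputs at their observed values, settling = 20*valve_cmd - 80. Solving for 60 gives valve_cmd = 7, within [1, 10].

set valve_cmd = 7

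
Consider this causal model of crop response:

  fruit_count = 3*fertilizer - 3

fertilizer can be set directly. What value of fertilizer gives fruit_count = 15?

Solve 3*fertilizer - 3 = 15: fertilizer = (15 + 3) / 3 = 6.

fertilizer = 6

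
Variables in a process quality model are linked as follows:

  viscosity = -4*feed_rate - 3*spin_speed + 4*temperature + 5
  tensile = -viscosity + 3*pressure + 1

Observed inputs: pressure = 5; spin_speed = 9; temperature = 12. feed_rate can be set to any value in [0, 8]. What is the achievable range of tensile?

Substituting into the viscosity equation gives viscosity = -4*feed_rate + 26.
So tensile = 4*feed_rate - 10.
Linear in feed_rate, so extremes are at the endpoints: feed_rate = 0 gives tensile = -10; feed_rate = 8 gives tensile = 22.

-10 to 22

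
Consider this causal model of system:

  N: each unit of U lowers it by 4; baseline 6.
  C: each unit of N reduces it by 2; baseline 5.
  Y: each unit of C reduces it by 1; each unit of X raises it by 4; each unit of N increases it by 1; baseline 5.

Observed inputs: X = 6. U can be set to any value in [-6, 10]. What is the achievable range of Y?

-78 to 114

Substituting into the C equation gives C = 8*U - 7.
Substituting into the Y equation gives Y = -12*U + 42.
Linear in U, so extremes are at the endpoints: U = -6 gives Y = 114; U = 10 gives Y = -78.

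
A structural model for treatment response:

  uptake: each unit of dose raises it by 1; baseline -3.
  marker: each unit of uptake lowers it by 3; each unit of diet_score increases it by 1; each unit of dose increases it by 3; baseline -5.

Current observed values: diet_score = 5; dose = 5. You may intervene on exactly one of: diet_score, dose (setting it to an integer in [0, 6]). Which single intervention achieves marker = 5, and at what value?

Intervening on diet_score: with other inputs at their observed values, marker = diet_score + 4. Solving for 5 gives diet_score = 1, within [0, 6].
Intervening on dose: the paths from dose to marker cancel (net effect zero), leaving marker = 9; 5 is unreachable this way.

set diet_score = 1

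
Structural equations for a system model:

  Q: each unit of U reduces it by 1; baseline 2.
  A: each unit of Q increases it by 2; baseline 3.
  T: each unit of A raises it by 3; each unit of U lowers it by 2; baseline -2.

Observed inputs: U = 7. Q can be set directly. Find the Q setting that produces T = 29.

Q = 6

Intervening on Q fixes its value directly, overriding its dependence on U.
Substituting into the T equation gives T = 6*Q - 7.
Solve 6*Q - 7 = 29: Q = (29 + 7) / 6 = 6.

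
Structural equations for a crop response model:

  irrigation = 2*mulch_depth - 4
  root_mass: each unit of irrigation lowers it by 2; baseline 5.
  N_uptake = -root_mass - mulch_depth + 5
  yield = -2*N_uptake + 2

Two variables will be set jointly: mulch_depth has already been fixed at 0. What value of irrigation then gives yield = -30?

With mulch_depth held at 0:
Intervening on irrigation fixes its value directly, overriding its dependence on mulch_depth.
Substituting into the N_uptake equation gives N_uptake = 2*irrigation.
Substituting into the yield equation gives yield = -4*irrigation + 2.
Solve -4*irrigation + 2 = -30: irrigation = (-30 - 2) / -4 = 8.

irrigation = 8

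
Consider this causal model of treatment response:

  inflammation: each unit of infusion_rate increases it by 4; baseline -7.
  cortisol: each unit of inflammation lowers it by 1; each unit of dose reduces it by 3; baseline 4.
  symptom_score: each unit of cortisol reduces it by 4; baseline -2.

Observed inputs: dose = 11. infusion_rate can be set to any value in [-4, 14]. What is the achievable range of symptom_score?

Substituting into the cortisol equation gives cortisol = -4*infusion_rate - 22.
This gives symptom_score = 16*infusion_rate + 86.
Linear in infusion_rate, so extremes are at the endpoints: infusion_rate = -4 gives symptom_score = 22; infusion_rate = 14 gives symptom_score = 310.

22 to 310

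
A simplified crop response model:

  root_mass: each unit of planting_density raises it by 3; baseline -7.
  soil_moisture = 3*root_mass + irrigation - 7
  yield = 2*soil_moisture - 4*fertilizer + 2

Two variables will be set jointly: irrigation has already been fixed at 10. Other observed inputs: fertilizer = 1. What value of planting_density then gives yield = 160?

planting_density = 11

With irrigation held at 10:
Substituting into the soil_moisture equation gives soil_moisture = 9*planting_density - 18.
Substituting into the yield equation gives yield = 18*planting_density - 38.
Solve 18*planting_density - 38 = 160: planting_density = (160 + 38) / 18 = 11.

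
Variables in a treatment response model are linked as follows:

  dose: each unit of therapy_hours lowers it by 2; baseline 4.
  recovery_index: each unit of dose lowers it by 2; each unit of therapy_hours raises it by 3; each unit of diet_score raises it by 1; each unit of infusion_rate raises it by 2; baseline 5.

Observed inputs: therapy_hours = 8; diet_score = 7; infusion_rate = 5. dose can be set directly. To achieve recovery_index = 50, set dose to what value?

dose = -2

Intervening on dose fixes its value directly, overriding its dependence on therapy_hours.
Substituting into the recovery_index equation gives recovery_index = -2*dose + 46.
Solve -2*dose + 46 = 50: dose = (50 - 46) / -2 = -2.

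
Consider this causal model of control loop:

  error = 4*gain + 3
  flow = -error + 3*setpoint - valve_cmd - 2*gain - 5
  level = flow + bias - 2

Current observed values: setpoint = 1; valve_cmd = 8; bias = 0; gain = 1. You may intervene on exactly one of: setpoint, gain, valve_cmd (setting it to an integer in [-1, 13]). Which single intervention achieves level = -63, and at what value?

Intervening on setpoint: level = 3*setpoint - 24. Reaching -63 requires setpoint = -13, outside [-1, 13].
Intervening on gain: with other inputs at their observed values, level = -6*gain - 15. Solving for -63 gives gain = 8, within [-1, 13].
Intervening on valve_cmd: level = -valve_cmd - 13. Reaching -63 requires valve_cmd = 50, outside [-1, 13].

set gain = 8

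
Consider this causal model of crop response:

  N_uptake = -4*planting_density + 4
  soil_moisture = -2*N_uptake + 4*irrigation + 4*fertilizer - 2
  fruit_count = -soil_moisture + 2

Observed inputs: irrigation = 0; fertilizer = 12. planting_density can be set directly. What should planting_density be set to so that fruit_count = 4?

Substituting into the soil_moisture equation gives soil_moisture = 8*planting_density + 38.
fruit_count becomes -8*planting_density - 36.
Solve -8*planting_density - 36 = 4: planting_density = (4 + 36) / -8 = -5.

planting_density = -5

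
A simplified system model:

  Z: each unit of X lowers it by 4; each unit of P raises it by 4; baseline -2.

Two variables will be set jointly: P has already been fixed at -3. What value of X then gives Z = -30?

X = 4

With P held at -3:
Substituting into the Z equation gives Z = -4*X - 14.
Solve -4*X - 14 = -30: X = (-30 + 14) / -4 = 4.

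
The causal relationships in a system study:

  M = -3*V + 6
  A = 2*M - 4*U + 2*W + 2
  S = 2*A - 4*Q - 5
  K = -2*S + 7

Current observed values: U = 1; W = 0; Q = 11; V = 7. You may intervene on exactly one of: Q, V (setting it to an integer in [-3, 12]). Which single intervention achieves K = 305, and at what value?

set V = 10

Intervening on Q: K = 8*Q + 145. Reaching 305 requires Q = 20, outside [-3, 12].
Intervening on V: with other inputs at their observed values, K = 24*V + 65. Solving for 305 gives V = 10, within [-3, 12].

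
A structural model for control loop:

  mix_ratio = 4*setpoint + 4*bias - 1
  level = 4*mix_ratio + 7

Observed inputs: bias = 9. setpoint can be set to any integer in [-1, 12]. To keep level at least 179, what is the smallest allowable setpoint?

setpoint = 2

Substituting into the mix_ratio equation gives mix_ratio = 4*setpoint + 35.
Substituting into the level equation gives level = 16*setpoint + 147.
Require 16*setpoint + 147 ≥ 179, so setpoint ≥ 2.
The smallest integer in [-1, 12] satisfying this is 2.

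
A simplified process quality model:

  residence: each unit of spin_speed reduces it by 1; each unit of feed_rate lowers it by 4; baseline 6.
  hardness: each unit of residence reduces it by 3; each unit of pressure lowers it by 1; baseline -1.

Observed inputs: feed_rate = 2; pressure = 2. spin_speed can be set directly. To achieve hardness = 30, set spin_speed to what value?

spin_speed = 9

Substituting into the residence equation gives residence = -spin_speed - 2.
So hardness = 3*spin_speed + 3.
Solve 3*spin_speed + 3 = 30: spin_speed = (30 - 3) / 3 = 9.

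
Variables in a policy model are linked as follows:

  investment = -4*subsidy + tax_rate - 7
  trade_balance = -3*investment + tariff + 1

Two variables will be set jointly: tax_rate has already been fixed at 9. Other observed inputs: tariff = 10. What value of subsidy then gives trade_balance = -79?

subsidy = -7

With tax_rate held at 9:
Substituting into the investment equation gives investment = -4*subsidy + 2.
Substituting into the trade_balance equation gives trade_balance = 12*subsidy + 5.
Solve 12*subsidy + 5 = -79: subsidy = (-79 - 5) / 12 = -7.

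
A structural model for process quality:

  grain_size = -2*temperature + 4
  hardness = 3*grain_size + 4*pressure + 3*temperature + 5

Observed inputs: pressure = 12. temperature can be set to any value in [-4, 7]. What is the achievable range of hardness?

44 to 77

Substituting into the hardness equation gives hardness = -3*temperature + 65.
Linear in temperature, so extremes are at the endpoints: temperature = -4 gives hardness = 77; temperature = 7 gives hardness = 44.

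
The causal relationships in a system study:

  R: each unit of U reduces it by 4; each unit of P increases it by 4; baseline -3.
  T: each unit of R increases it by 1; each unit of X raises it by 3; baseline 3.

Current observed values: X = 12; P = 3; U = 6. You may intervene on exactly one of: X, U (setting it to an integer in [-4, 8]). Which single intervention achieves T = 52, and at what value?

Intervening on X: T = 3*X - 12. Reaching 52 requires X = 64/3, not an integer.
Intervening on U: with other inputs at their observed values, T = -4*U + 48. Solving for 52 gives U = -1, within [-4, 8].

set U = -1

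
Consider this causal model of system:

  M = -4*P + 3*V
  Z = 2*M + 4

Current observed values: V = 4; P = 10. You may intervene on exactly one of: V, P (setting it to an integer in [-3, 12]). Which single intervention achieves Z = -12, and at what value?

Intervening on V: Z = 6*V - 76. Reaching -12 requires V = 32/3, not an integer.
Intervening on P: with other inputs at their observed values, Z = -8*P + 28. Solving for -12 gives P = 5, within [-3, 12].

set P = 5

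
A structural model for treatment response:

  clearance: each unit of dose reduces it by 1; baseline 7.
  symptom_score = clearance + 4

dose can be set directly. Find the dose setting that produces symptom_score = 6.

Substituting into the symptom_score equation gives symptom_score = -dose + 11.
Solve -dose + 11 = 6: dose = (6 - 11) / -1 = 5.

dose = 5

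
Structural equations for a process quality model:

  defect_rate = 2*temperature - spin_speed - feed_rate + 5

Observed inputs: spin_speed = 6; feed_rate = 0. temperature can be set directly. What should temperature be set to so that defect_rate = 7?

temperature = 4

Substituting into the defect_rate equation gives defect_rate = 2*temperature - 1.
Solve 2*temperature - 1 = 7: temperature = (7 + 1) / 2 = 4.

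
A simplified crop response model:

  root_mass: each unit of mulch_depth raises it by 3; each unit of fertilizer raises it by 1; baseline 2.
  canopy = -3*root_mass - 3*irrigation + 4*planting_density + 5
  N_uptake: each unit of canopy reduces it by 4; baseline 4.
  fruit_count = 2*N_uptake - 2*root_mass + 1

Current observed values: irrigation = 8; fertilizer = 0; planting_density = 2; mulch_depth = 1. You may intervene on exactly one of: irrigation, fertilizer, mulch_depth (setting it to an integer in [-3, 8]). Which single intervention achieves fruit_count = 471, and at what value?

set mulch_depth = 5

Intervening on irrigation: fruit_count = 24*irrigation + 15. Reaching 471 requires irrigation = 19, outside [-3, 8].
Intervening on fertilizer: fruit_count = 22*fertilizer + 207. Reaching 471 requires fertilizer = 12, outside [-3, 8].
Intervening on mulch_depth: with other inputs at their observed values, fruit_count = 66*mulch_depth + 141. Solving for 471 gives mulch_depth = 5, within [-3, 8].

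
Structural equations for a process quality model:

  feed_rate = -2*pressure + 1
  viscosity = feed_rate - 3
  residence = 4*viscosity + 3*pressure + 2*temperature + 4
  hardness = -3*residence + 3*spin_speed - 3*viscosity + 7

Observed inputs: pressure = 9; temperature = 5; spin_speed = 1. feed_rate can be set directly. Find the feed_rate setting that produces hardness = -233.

feed_rate = 11

Intervening on feed_rate fixes its value directly, overriding its dependence on pressure.
Substituting into the residence equation gives residence = 4*feed_rate + 29.
hardness becomes -15*feed_rate - 68.
Solve -15*feed_rate - 68 = -233: feed_rate = (-233 + 68) / -15 = 11.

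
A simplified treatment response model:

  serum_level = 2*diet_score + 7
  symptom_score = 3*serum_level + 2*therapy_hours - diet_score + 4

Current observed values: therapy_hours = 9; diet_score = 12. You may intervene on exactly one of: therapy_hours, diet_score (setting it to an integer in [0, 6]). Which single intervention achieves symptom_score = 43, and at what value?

set diet_score = 0

Intervening on therapy_hours: symptom_score = 2*therapy_hours + 85. Reaching 43 requires therapy_hours = -21, outside [0, 6].
Intervening on diet_score: with other inputs at their observed values, symptom_score = 5*diet_score + 43. Solving for 43 gives diet_score = 0, within [0, 6].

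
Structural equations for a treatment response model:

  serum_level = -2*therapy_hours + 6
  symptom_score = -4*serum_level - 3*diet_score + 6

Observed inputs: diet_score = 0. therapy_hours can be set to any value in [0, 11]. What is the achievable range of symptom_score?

-18 to 70

Substituting into the symptom_score equation gives symptom_score = 8*therapy_hours - 18.
Linear in therapy_hours, so extremes are at the endpoints: therapy_hours = 0 gives symptom_score = -18; therapy_hours = 11 gives symptom_score = 70.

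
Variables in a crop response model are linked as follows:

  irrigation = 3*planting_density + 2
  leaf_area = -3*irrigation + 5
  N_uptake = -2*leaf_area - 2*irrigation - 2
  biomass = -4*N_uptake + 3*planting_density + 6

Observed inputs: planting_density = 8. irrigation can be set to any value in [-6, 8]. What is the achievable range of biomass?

-50 to 174

Intervening on irrigation fixes its value directly, overriding its dependence on planting_density.
Substituting into the N_uptake equation gives N_uptake = 4*irrigation - 12.
This gives biomass = -16*irrigation + 78.
Linear in irrigation, so extremes are at the endpoints: irrigation = -6 gives biomass = 174; irrigation = 8 gives biomass = -50.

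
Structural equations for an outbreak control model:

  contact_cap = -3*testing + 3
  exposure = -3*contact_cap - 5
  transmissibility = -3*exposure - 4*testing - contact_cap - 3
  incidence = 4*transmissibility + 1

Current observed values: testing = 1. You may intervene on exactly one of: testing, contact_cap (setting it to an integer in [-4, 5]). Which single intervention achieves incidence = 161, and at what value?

Intervening on testing: incidence = -112*testing + 145. Reaching 161 requires testing = -1/7, not an integer.
Intervening on contact_cap: with other inputs at their observed values, incidence = 32*contact_cap + 33. Solving for 161 gives contact_cap = 4, within [-4, 5].

set contact_cap = 4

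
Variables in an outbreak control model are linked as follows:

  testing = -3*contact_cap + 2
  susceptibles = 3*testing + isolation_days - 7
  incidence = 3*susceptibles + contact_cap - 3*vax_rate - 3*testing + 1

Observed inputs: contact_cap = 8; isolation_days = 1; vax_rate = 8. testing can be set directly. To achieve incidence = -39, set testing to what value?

testing = -1

Intervening on testing fixes its value directly, overriding its dependence on contact_cap.
Substituting into the susceptibles equation gives susceptibles = 3*testing - 6.
Substituting into the incidence equation gives incidence = 6*testing - 33.
Solve 6*testing - 33 = -39: testing = (-39 + 33) / 6 = -1.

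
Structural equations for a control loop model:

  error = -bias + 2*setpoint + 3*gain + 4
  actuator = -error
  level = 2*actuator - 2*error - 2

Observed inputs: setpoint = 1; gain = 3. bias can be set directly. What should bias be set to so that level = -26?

Substituting into the error equation gives error = -bias + 15.
Substituting into the actuator equation gives actuator = bias - 15.
Substituting into the level equation gives level = 4*bias - 62.
Solve 4*bias - 62 = -26: bias = (-26 + 62) / 4 = 9.

bias = 9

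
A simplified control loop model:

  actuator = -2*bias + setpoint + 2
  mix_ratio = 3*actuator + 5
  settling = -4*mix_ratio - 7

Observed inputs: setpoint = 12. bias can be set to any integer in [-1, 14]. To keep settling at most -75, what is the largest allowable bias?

Substituting into the actuator equation gives actuator = -2*bias + 14.
Substituting into the mix_ratio equation gives mix_ratio = -6*bias + 47.
So settling = 24*bias - 195.
Require 24*bias - 195 ≤ -75, so bias ≤ 5.
The largest integer in [-1, 14] satisfying this is 5.

bias = 5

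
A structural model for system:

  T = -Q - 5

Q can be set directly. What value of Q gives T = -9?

Q = 4

Solve -Q - 5 = -9: Q = (-9 + 5) / -1 = 4.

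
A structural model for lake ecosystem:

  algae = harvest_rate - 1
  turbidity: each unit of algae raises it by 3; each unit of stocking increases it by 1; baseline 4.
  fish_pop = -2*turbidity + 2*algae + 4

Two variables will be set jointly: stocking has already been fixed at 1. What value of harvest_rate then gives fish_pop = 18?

harvest_rate = -5

With stocking held at 1:
Substituting into the turbidity equation gives turbidity = 3*harvest_rate + 2.
Substituting into the fish_pop equation gives fish_pop = -4*harvest_rate - 2.
Solve -4*harvest_rate - 2 = 18: harvest_rate = (18 + 2) / -4 = -5.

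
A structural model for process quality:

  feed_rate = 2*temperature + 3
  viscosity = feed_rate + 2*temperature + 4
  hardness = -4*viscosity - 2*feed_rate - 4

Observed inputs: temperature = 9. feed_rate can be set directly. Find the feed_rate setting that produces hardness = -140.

Intervening on feed_rate fixes its value directly, overriding its dependence on temperature.
Substituting into the viscosity equation gives viscosity = feed_rate + 22.
hardness becomes -6*feed_rate - 92.
Solve -6*feed_rate - 92 = -140: feed_rate = (-140 + 92) / -6 = 8.

feed_rate = 8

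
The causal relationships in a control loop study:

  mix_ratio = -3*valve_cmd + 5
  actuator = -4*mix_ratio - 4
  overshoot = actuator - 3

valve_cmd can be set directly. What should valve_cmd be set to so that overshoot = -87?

Substituting into the actuator equation gives actuator = 12*valve_cmd - 24.
Substituting into the overshoot equation gives overshoot = 12*valve_cmd - 27.
Solve 12*valve_cmd - 27 = -87: valve_cmd = (-87 + 27) / 12 = -5.

valve_cmd = -5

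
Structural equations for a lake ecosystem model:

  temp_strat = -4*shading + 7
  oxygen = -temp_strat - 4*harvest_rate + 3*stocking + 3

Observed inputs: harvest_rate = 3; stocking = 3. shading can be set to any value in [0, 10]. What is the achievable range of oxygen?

-7 to 33

Substituting into the oxygen equation gives oxygen = 4*shading - 7.
Linear in shading, so extremes are at the endpoints: shading = 0 gives oxygen = -7; shading = 10 gives oxygen = 33.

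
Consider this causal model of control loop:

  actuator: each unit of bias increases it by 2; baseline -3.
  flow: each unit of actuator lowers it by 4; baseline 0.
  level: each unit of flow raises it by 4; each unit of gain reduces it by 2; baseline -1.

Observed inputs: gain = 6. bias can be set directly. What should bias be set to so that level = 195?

bias = -5

Substituting into the flow equation gives flow = -8*bias + 12.
Substituting into the level equation gives level = -32*bias + 35.
Solve -32*bias + 35 = 195: bias = (195 - 35) / -32 = -5.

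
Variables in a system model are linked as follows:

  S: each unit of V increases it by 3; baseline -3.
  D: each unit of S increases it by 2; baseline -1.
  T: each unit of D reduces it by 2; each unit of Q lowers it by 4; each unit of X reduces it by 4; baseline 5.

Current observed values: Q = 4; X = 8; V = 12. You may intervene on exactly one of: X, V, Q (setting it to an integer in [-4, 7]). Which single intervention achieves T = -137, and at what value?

set X = -1

Intervening on X: with other inputs at their observed values, T = -4*X - 141. Solving for -137 gives X = -1, within [-4, 7].
Intervening on V: T = -12*V - 29. Reaching -137 requires V = 9, outside [-4, 7].
Intervening on Q: T = -4*Q - 157. Reaching -137 requires Q = -5, outside [-4, 7].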